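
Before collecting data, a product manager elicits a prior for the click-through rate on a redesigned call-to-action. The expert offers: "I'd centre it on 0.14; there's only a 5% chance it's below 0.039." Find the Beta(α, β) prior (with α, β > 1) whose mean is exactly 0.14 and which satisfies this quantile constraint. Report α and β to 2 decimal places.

With mean 0.14 fixed, write α = 0.14s, β = 0.86s where s = α+β.
Need P(θ < 0.039) = 0.05 under Beta(0.14s, 0.86s). Normal approximation: (q−m)/√(m(1−m)/s) ≈ z_{0.05} = -1.64, so s ≈ 0.14·0.86·(-1.64)²/(0.039−0.14)² = 31.9.
At s = 31.9: P(θ<0.039) ≈ 0.015. Adjusting to match 0.05 gives s ≈ 20.07.
So α = 0.14·20.07 ≈ 2.81, β = 0.86·20.07 ≈ 17.26.

α ≈ 2.81, β ≈ 17.26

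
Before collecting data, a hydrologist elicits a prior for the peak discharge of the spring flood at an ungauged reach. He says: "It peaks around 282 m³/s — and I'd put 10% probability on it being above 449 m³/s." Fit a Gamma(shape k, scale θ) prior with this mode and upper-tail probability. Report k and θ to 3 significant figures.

Gamma(k,θ) with k>1 has mode (k−1)θ, so θ = 282/(k−1).
Need P(X < 449) = 0.9 with θ tied to k this way. Start at k = 2, θ = 282: P(X<449) ≈ 0.473.
Too low — raise k to concentrate. Iterating converges to k ≈ 9.68.
Then θ = 282/(9.68−1) ≈ 32.5.

k ≈ 9.68, θ ≈ 32.5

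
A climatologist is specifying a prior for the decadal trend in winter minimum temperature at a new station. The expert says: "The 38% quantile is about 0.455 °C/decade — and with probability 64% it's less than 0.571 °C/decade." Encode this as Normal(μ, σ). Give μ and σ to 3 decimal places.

μ = 0.508, σ = 0.175

The p-quantile of Normal(μ,σ) is μ + z_p·σ, with z_{0.38} = -0.3055 and z_{0.64} = 0.3585.
Eliminate σ: μ = (z₂·x₁ − z₁·x₂)/(z₂ − z₁) = (0.3585·0.455 − (-0.3055)·0.571)/0.6639 = 0.508.
Then σ = (x₂ − x₁)/(z₂ − z₁) = (0.571 − 0.455)/0.6639 = 0.175.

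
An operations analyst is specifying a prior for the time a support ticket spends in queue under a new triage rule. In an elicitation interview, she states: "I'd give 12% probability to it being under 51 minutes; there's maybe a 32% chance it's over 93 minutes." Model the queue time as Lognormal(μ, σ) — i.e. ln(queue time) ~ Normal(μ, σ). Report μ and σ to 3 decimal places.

If T ~ Lognormal(μ,σ) then ln T ~ Normal(μ,σ), so the p-quantile of ln T is μ + z_p·σ.
ln(51) = 3.932 and ln(93) = 4.533; z_{0.12} = -1.175, z_{0.68} = 0.4677.
σ = (4.533 − 3.932)/(0.4677 − (-1.175)) = 0.366.
μ = 3.932 − (-1.175)·0.366 = 4.362.

μ ≈ 4.362, σ ≈ 0.366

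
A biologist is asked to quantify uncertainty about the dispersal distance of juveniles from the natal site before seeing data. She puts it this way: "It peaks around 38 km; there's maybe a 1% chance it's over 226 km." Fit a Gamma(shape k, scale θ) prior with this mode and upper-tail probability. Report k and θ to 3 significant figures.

k ≈ 2.17, θ ≈ 32.5

Gamma(k,θ) with k>1 has mode (k−1)θ, so θ = 38/(k−1).
Need P(X < 226) = 0.99 with θ tied to k this way. Start at k = 2, θ = 38: P(X<226) ≈ 0.982.
Too low — raise k to concentrate. Iterating converges to k ≈ 2.17.
Then θ = 38/(2.17−1) ≈ 32.5.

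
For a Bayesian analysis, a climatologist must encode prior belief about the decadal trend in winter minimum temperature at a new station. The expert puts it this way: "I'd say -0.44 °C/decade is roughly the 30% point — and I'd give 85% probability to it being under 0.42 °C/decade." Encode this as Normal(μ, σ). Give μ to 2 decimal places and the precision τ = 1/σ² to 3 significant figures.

μ = -0.15, τ = 3.29

For Normal(μ,σ), the p-quantile is μ + z_p·σ. Here z_{0.3} = -0.5244, z_{0.85} = 1.036.
So -0.44 = μ − 0.5244σ and 0.42 = μ + 1.036σ.
Subtracting: σ = (0.42 − -0.44)/(1.036 − (-0.5244)) = 0.55.
Then μ = -0.44 − (-0.5244)·0.55 = -0.15.
Precision τ = 1/σ² = 1/0.551² = 3.29.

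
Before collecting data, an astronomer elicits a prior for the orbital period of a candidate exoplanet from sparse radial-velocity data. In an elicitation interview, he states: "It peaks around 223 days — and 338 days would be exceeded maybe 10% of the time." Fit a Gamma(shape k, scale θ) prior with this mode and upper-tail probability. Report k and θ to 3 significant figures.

Gamma(k,θ) with k>1 has mode (k−1)θ, so θ = 223/(k−1).
Need P(X < 338) = 0.9 with θ tied to k this way. Start at k = 2, θ = 223: P(X<338) ≈ 0.447.
Too low — raise k to concentrate. Iterating converges to k ≈ 11.8.
Then θ = 223/(11.8−1) ≈ 20.7.

k ≈ 11.8, θ ≈ 20.7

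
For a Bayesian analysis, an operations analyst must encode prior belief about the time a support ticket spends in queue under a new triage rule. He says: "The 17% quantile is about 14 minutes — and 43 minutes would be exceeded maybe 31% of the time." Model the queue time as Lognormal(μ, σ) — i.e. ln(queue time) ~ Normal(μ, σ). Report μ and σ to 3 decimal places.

If T ~ Lognormal(μ,σ) then ln T ~ Normal(μ,σ), so the p-quantile of ln T is μ + z_p·σ.
ln(14) = 2.639 and ln(43) = 3.761; z_{0.17} = -0.9542, z_{0.69} = 0.4959.
σ = (3.761 − 2.639)/(0.4959 − (-0.9542)) = 0.774.
μ = 2.639 − (-0.9542)·0.774 = 3.377.

μ ≈ 3.377, σ ≈ 0.774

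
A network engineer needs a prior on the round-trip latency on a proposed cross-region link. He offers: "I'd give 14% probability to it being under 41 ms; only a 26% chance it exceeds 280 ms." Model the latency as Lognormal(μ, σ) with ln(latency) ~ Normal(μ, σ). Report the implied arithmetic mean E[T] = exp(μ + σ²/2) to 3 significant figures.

E[T] ≈ 254 ms

If T ~ Lognormal(μ,σ) then ln T ~ Normal(μ,σ), so the p-quantile of ln T is μ + z_p·σ.
ln(41) = 3.714 and ln(280) = 5.635; z_{0.14} = -1.08, z_{0.74} = 0.6433.
σ = (5.635 − 3.714)/(0.6433 − (-1.08)) = 1.115.
μ = 3.714 − (-1.08)·1.115 = 4.918.
E[T] = exp(μ + σ²/2) = exp(4.918 + 0.6212) = 254 ms.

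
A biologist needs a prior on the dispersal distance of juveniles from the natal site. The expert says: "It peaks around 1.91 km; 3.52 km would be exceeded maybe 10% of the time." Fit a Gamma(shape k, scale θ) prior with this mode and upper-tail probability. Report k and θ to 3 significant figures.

k ≈ 6.1, θ ≈ 0.374

Gamma(k,θ) with k>1 has mode (k−1)θ, so θ = 1.91/(k−1).
Need P(X < 3.52) = 0.9 with θ tied to k this way. Start at k = 2, θ = 1.91: P(X<3.52) ≈ 0.550.
Too low — raise k to concentrate. Iterating converges to k ≈ 6.1.
Then θ = 1.91/(6.1−1) ≈ 0.374.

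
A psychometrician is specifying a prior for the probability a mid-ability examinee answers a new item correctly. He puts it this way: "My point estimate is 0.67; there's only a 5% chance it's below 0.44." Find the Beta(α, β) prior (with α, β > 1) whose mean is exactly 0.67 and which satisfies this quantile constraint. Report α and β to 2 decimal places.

With mean 0.67 fixed, write α = 0.67s, β = 0.33s where s = α+β.
Need P(θ < 0.44) = 0.05 under Beta(0.67s, 0.33s). Normal approximation: (q−m)/√(m(1−m)/s) ≈ z_{0.05} = -1.64, so s ≈ 0.67·0.33·(-1.64)²/(0.44−0.67)² = 11.3.
At s = 11.3: P(θ<0.44) ≈ 0.055. Adjusting to match 0.05 gives s ≈ 12.08.
So α = 0.67·12.08 ≈ 8.09, β = 0.33·12.08 ≈ 3.99.

α ≈ 8.09, β ≈ 3.99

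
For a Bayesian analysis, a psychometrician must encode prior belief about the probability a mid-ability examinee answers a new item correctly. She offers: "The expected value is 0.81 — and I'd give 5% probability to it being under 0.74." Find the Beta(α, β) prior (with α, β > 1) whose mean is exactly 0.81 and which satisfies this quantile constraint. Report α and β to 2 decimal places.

α ≈ 75.74, β ≈ 17.77

With mean 0.81 fixed, write α = 0.81s, β = 0.19s where s = α+β.
Need P(θ < 0.74) = 0.05 under Beta(0.81s, 0.19s). Normal approximation: (q−m)/√(m(1−m)/s) ≈ z_{0.05} = -1.64, so s ≈ 0.81·0.19·(-1.64)²/(0.74−0.81)² = 85.0.
At s = 85.0: P(θ<0.74) ≈ 0.058. Adjusting to match 0.05 gives s ≈ 93.51.
So α = 0.81·93.51 ≈ 75.74, β = 0.19·93.51 ≈ 17.77.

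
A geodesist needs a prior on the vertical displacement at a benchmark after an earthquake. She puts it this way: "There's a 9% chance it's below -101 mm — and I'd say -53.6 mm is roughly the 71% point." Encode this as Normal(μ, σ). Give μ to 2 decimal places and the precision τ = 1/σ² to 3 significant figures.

The p-quantile of Normal(μ,σ) is μ + z_p·σ, with z_{0.09} = -1.341 and z_{0.71} = 0.5534.
Eliminate σ: μ = (z₂·x₁ − z₁·x₂)/(z₂ − z₁) = (0.5534·-101 − (-1.341)·-53.6)/1.894 = -67.45.
Then σ = (x₂ − x₁)/(z₂ − z₁) = (-53.6 − -101)/1.894 = 25.02.
Precision τ = 1/σ² = 1/25.02² = 0.0016.

μ = -67.45, τ = 0.0016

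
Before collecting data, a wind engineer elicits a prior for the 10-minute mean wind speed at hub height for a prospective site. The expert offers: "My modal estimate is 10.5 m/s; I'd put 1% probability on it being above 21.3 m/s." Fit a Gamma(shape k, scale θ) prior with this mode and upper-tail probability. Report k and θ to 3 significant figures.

k ≈ 10.8, θ ≈ 1.07

Gamma(k,θ) with k>1 has mode (k−1)θ, so θ = 10.5/(k−1).
Need P(X < 21.3) = 0.99 with θ tied to k this way. Start at k = 2, θ = 10.5: P(X<21.3) ≈ 0.602.
Too low — raise k to concentrate. Iterating converges to k ≈ 10.8.
Then θ = 10.5/(10.8−1) ≈ 1.07.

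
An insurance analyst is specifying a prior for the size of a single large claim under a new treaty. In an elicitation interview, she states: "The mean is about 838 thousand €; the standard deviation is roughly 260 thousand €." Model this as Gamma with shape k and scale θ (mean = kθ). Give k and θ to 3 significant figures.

For Gamma(k, scale θ): mean = kθ, variance = kθ², so CV = 1/√k.
CV = SD/mean = 260/838 = 0.3103, hence k = 1/CV² = 10.4.
Then θ = mean/k = 838/10.4 = 80.7.

k ≈ 10.4, θ ≈ 80.7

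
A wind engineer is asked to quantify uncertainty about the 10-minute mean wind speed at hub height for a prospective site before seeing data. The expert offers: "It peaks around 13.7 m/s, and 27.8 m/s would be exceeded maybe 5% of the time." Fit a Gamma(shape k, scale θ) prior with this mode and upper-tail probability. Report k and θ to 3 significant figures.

k ≈ 6.53, θ ≈ 2.48

Gamma(k,θ) with k>1 has mode (k−1)θ, so θ = 13.7/(k−1).
Need P(X < 27.8) = 0.95 with θ tied to k this way. Start at k = 2, θ = 13.7: P(X<27.8) ≈ 0.602.
Too low — raise k to concentrate. Iterating converges to k ≈ 6.53.
Then θ = 13.7/(6.53−1) ≈ 2.48.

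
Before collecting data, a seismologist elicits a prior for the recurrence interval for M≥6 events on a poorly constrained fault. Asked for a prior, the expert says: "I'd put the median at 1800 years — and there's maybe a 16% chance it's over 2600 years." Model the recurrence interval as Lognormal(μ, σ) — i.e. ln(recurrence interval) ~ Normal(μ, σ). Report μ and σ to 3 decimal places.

If T ~ Lognormal(μ,σ) then ln T ~ Normal(μ,σ), so the p-quantile of ln T is μ + z_p·σ.
ln(1800) = 7.496 and ln(2600) = 7.863; z_{0.5} = 0, z_{0.84} = 0.9945.
σ = (7.863 − 7.496)/(0.9945 − (0)) = 0.370.
μ = 7.496 − (0)·0.370 = 7.496.

μ ≈ 7.496, σ ≈ 0.370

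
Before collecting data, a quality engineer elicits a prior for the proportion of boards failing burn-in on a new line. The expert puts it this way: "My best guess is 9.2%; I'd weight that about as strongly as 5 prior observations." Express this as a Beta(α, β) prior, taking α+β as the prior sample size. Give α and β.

Under the effective-sample-size interpretation, Beta(α, β) has prior mean α/(α+β) and prior sample size α+β.
So α+β = 5 and α/(α+β) = 0.092, giving α = 0.092·5 = 0.46 and β = 5 − 0.46 = 4.54.

α = 0.46, β = 4.54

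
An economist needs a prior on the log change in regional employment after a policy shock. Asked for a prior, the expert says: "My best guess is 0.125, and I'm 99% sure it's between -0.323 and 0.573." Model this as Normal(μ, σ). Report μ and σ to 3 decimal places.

μ = 0.125, σ = 0.174

A symmetric 99% interval runs μ ± z·σ with z = 2.576.
Half-width = 0.448, so σ = 0.448/2.576 = 0.174.
μ is the stated best guess, 0.125.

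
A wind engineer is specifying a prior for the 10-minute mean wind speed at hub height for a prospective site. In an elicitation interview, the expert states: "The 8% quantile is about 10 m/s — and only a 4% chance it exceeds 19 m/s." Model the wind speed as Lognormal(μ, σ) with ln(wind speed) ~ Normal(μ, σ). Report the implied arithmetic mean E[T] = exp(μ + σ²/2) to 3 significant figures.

If T ~ Lognormal(μ,σ) then ln T ~ Normal(μ,σ), so the p-quantile of ln T is μ + z_p·σ.
ln(10) = 2.303 and ln(19) = 2.944; z_{0.08} = -1.405, z_{0.96} = 1.751.
σ = (2.944 − 2.303)/(1.751 − (-1.405)) = 0.203.
μ = 2.303 − (-1.405)·0.203 = 2.588.
E[T] = exp(μ + σ²/2) = exp(2.588 + 0.0207) = 13.6 m/s.

E[T] ≈ 13.6 m/s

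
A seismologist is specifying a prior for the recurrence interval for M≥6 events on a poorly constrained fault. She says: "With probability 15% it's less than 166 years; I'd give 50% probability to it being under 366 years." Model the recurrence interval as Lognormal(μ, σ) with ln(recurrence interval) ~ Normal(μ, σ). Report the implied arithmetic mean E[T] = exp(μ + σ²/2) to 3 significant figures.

If T ~ Lognormal(μ,σ) then ln T ~ Normal(μ,σ), so the p-quantile of ln T is μ + z_p·σ.
ln(166) = 5.112 and ln(366) = 5.903; z_{0.15} = -1.036, z_{0.5} = 0.
σ = (5.903 − 5.112)/(0 − (-1.036)) = 0.763.
μ = 5.112 − (-1.036)·0.763 = 5.903.
E[T] = exp(μ + σ²/2) = exp(5.903 + 0.2910) = 490 years.

E[T] ≈ 490 years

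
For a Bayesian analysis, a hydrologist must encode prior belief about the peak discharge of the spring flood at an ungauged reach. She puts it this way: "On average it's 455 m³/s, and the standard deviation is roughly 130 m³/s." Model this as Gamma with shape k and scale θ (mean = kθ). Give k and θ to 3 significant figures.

For Gamma(k, scale θ): mean = kθ, variance = kθ², so CV = 1/√k.
CV = SD/mean = 130/455 = 0.2857, hence k = 1/CV² = 12.2.
Then θ = mean/k = 455/12.2 = 37.1.

k ≈ 12.2, θ ≈ 37.1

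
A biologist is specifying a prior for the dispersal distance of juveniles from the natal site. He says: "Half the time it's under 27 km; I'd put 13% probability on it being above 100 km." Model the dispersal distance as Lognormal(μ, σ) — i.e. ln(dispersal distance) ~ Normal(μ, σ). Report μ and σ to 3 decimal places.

If T ~ Lognormal(μ,σ) then ln T ~ Normal(μ,σ), so the p-quantile of ln T is μ + z_p·σ.
ln(27) = 3.296 and ln(100) = 4.605; z_{0.5} = 0, z_{0.87} = 1.126.
σ = (4.605 − 3.296)/(1.126 − (0)) = 1.162.
μ = 3.296 − (0)·1.162 = 3.296.

μ ≈ 3.296, σ ≈ 1.162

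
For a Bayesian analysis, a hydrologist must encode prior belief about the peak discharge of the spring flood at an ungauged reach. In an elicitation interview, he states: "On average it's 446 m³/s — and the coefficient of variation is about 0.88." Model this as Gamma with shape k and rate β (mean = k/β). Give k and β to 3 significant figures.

For Gamma(k, rate β): mean = k/β, variance = k/β², so CV = 1/√k.
CV = 0.88, hence k = 1/CV² = 1.29.
Then β = k/mean = 1.29/446 = 0.0029.

k ≈ 1.29, β ≈ 0.0029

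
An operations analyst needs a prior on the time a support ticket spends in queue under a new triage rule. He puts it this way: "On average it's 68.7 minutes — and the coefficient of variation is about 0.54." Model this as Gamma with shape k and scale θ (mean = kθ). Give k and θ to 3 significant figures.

k ≈ 3.43, θ ≈ 20

For Gamma(k, scale θ): mean = kθ, variance = kθ², so CV = 1/√k.
CV = 0.54, hence k = 1/CV² = 3.43.
Then θ = mean/k = 68.7/3.43 = 20.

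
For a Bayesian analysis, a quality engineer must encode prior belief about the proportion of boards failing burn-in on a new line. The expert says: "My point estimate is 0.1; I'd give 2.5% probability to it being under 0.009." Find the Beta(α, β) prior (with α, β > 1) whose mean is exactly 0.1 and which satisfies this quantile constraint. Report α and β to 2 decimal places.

With mean 0.1 fixed, write α = 0.1s, β = 0.9s where s = α+β.
Need P(θ < 0.009) = 0.025 under Beta(0.1s, 0.9s). Normal approximation: (q−m)/√(m(1−m)/s) ≈ z_{0.025} = -1.96, so s ≈ 0.1·0.9·(-1.96)²/(0.009−0.1)² = 41.7.
At s = 41.7: P(θ<0.009) ≈ 0.000. Adjusting to match 0.025 gives s ≈ 16.11.
So α = 0.1·16.11 ≈ 1.61, β = 0.9·16.11 ≈ 14.50.

α ≈ 1.61, β ≈ 14.50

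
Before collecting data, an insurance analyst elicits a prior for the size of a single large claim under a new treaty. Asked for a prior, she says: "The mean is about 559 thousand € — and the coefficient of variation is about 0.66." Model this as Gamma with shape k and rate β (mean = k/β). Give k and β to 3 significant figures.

k ≈ 2.3, β ≈ 0.00411

For Gamma(k, rate β): mean = k/β, variance = k/β², so CV = 1/√k.
CV = 0.66, hence k = 1/CV² = 2.3.
Then β = k/mean = 2.3/559 = 0.00411.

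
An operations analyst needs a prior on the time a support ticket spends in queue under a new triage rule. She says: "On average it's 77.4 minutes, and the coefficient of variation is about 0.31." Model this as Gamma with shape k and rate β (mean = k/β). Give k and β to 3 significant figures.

k ≈ 10.4, β ≈ 0.134

For Gamma(k, rate β): mean = k/β, variance = k/β², so CV = 1/√k.
CV = 0.31, hence k = 1/CV² = 10.4.
Then β = k/mean = 10.4/77.4 = 0.134.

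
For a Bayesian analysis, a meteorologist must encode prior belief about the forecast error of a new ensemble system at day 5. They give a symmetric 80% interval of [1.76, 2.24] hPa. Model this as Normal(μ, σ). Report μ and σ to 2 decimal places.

A symmetric 80% interval runs μ ± z·σ with z = 1.282.
Half-width = 0.24, so σ = 0.24/1.282 = 0.19.
μ is the interval midpoint, 2.00.

μ = 2.00, σ = 0.19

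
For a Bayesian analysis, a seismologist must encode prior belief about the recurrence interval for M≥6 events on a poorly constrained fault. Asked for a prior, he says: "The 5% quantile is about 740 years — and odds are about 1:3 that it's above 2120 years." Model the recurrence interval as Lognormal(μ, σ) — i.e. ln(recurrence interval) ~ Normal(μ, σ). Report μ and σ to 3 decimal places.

μ ≈ 7.353, σ ≈ 0.454

If T ~ Lognormal(μ,σ) then ln T ~ Normal(μ,σ), so the p-quantile of ln T is μ + z_p·σ.
ln(740) = 6.607 and ln(2120) = 7.659; z_{0.05} = -1.645, z_{0.75} = 0.6745.
σ = (7.659 − 6.607)/(0.6745 − (-1.645)) = 0.454.
μ = 6.607 − (-1.645)·0.454 = 7.353.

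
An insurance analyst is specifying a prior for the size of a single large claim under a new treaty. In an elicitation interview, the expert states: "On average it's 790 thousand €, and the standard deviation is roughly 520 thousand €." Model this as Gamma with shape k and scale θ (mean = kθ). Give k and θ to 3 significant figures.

k ≈ 2.31, θ ≈ 342

For Gamma(k, scale θ): mean = kθ, variance = kθ², so CV = 1/√k.
CV = SD/mean = 520/790 = 0.6582, hence k = 1/CV² = 2.31.
Then θ = mean/k = 790/2.31 = 342.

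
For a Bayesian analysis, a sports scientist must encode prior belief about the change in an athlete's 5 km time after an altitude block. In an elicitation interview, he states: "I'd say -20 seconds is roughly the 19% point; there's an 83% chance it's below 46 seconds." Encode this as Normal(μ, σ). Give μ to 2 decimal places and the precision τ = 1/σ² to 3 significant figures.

The p-quantile of Normal(μ,σ) is μ + z_p·σ, with z_{0.19} = -0.8779 and z_{0.83} = 0.9542.
Eliminate σ: μ = (z₂·x₁ − z₁·x₂)/(z₂ − z₁) = (0.9542·-20 − (-0.8779)·46)/1.832 = 11.63.
Then σ = (x₂ − x₁)/(z₂ − z₁) = (46 − -20)/1.832 = 36.02.
Precision τ = 1/σ² = 1/36.02² = 0.000771.

μ = 11.63, τ = 0.000771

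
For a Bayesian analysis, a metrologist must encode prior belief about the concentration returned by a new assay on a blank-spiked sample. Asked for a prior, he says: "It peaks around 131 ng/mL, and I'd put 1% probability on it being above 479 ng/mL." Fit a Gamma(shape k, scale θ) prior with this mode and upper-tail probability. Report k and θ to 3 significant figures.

Gamma(k,θ) with k>1 has mode (k−1)θ, so θ = 131/(k−1).
Need P(X < 479) = 0.99 with θ tied to k this way. Start at k = 2, θ = 131: P(X<479) ≈ 0.880.
Too low — raise k to concentrate. Iterating converges to k ≈ 3.55.
Then θ = 131/(3.55−1) ≈ 51.4.

k ≈ 3.55, θ ≈ 51.4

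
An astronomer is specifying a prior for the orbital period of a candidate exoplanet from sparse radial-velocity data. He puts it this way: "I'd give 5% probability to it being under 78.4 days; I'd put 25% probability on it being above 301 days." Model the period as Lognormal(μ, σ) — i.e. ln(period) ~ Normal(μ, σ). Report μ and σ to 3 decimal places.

μ ≈ 5.316, σ ≈ 0.580

If T ~ Lognormal(μ,σ) then ln T ~ Normal(μ,σ), so the p-quantile of ln T is μ + z_p·σ.
ln(78.4) = 4.362 and ln(301) = 5.707; z_{0.05} = -1.645, z_{0.75} = 0.6745.
σ = (5.707 − 4.362)/(0.6745 − (-1.645)) = 0.580.
μ = 4.362 − (-1.645)·0.580 = 5.316.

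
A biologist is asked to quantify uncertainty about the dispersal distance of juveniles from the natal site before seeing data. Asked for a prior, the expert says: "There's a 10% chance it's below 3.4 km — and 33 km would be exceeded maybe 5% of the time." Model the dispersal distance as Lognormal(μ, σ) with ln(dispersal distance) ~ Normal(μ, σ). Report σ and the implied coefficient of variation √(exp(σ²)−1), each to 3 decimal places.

σ ≈ 0.777, CV ≈ 0.910

If T ~ Lognormal(μ,σ) then ln T ~ Normal(μ,σ), so the p-quantile of ln T is μ + z_p·σ.
ln(3.4) = 1.224 and ln(33) = 3.497; z_{0.1} = -1.282, z_{0.95} = 1.645.
σ = (3.497 − 1.224)/(1.645 − (-1.282)) = 0.777.
μ = 1.224 − (-1.282)·0.777 = 2.219.
CV = √(exp(σ²)−1) = √(exp(0.6032)−1) = 0.910.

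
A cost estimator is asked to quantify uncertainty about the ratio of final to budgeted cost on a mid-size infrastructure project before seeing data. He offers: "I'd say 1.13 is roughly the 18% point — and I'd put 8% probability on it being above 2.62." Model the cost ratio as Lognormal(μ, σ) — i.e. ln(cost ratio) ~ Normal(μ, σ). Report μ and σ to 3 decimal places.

μ ≈ 0.454, σ ≈ 0.362

If T ~ Lognormal(μ,σ) then ln T ~ Normal(μ,σ), so the p-quantile of ln T is μ + z_p·σ.
ln(1.13) = 0.1222 and ln(2.62) = 0.9632; z_{0.18} = -0.9154, z_{0.92} = 1.405.
σ = (0.9632 − 0.1222)/(1.405 − (-0.9154)) = 0.362.
μ = 0.1222 − (-0.9154)·0.362 = 0.454.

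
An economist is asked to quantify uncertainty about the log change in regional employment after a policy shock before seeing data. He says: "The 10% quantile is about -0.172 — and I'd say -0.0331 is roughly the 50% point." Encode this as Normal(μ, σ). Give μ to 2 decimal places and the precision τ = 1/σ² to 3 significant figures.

For Normal(μ,σ), the p-quantile is μ + z_p·σ. Here z_{0.1} = -1.282, z_{0.5} = 0.
So -0.172 = μ − 1.282σ and -0.0331 = μ + 0σ.
Subtracting: σ = (-0.0331 − -0.172)/(0 − (-1.282)) = 0.11.
Then μ = -0.172 − (-1.282)·0.11 = -0.03.
Precision τ = 1/σ² = 1/0.1084² = 85.1.

μ = -0.03, τ = 85.1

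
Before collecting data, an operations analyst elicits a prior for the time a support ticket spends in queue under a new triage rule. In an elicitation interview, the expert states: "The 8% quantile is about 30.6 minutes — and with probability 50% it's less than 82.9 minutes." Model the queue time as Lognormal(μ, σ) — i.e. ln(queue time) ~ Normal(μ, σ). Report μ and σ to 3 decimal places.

μ ≈ 4.418, σ ≈ 0.709

If T ~ Lognormal(μ,σ) then ln T ~ Normal(μ,σ), so the p-quantile of ln T is μ + z_p·σ.
ln(30.6) = 3.421 and ln(82.9) = 4.418; z_{0.08} = -1.405, z_{0.5} = 0.
σ = (4.418 − 3.421)/(0 − (-1.405)) = 0.709.
μ = 3.421 − (-1.405)·0.709 = 4.418.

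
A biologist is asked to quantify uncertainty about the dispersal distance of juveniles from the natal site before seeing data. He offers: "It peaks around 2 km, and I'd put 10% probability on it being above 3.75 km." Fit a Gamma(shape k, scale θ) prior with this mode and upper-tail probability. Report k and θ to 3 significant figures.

Gamma(k,θ) with k>1 has mode (k−1)θ, so θ = 2/(k−1).
Need P(X < 3.75) = 0.9 with θ tied to k this way. Start at k = 2, θ = 2: P(X<3.75) ≈ 0.559.
Too low — raise k to concentrate. Iterating converges to k ≈ 5.83.
Then θ = 2/(5.83−1) ≈ 0.414.

k ≈ 5.83, θ ≈ 0.414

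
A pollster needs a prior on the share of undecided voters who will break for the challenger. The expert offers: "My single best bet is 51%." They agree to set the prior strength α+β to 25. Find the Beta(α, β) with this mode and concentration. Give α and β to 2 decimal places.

For α,β > 1 the Beta mode is (α−1)/(α+β−2). With α+β = 25, the mode is (α−1)/23.
Set (α−1)/23 = 0.51 → α = 1 + 0.51·23 = 12.73.
β = 25 − α = 12.27.

α = 12.73, β = 12.27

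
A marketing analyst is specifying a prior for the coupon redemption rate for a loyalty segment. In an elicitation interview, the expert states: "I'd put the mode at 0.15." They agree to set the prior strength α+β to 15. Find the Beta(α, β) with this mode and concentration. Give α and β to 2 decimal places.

For α,β > 1 the Beta mode is (α−1)/(α+β−2). With α+β = 15, the mode is (α−1)/13.
Set (α−1)/13 = 0.15 → α = 1 + 0.15·13 = 2.95.
β = 15 − α = 12.05.

α = 2.95, β = 12.05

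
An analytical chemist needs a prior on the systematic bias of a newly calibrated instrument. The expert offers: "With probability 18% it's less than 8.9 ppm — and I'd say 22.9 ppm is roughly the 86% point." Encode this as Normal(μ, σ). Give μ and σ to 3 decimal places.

For Normal(μ,σ), the p-quantile is μ + z_p·σ. Here z_{0.18} = -0.9154, z_{0.86} = 1.08.
So 8.9 = μ − 0.9154σ and 22.9 = μ + 1.08σ.
Subtracting: σ = (22.9 − 8.9)/(1.08 − (-0.9154)) = 7.015.
Then μ = 8.9 − (-0.9154)·7.015 = 15.321.

μ = 15.321, σ = 7.015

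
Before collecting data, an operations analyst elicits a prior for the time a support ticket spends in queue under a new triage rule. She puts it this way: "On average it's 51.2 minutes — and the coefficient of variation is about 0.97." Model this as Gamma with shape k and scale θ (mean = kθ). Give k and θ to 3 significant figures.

For Gamma(k, scale θ): mean = kθ, variance = kθ², so CV = 1/√k.
CV = 0.97, hence k = 1/CV² = 1.06.
Then θ = mean/k = 51.2/1.06 = 48.2.

k ≈ 1.06, θ ≈ 48.2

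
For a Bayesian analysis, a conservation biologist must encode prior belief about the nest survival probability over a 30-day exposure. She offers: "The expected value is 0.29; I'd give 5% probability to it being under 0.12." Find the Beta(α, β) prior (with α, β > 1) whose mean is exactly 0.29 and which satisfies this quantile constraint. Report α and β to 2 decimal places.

α ≈ 4.32, β ≈ 10.57

With mean 0.29 fixed, write α = 0.29s, β = 0.71s where s = α+β.
Need P(θ < 0.12) = 0.05 under Beta(0.29s, 0.71s). Normal approximation: (q−m)/√(m(1−m)/s) ≈ z_{0.05} = -1.64, so s ≈ 0.29·0.71·(-1.64)²/(0.12−0.29)² = 19.3.
At s = 19.3: P(θ<0.12) ≈ 0.029. Adjusting to match 0.05 gives s ≈ 14.89.
So α = 0.29·14.89 ≈ 4.32, β = 0.71·14.89 ≈ 10.57.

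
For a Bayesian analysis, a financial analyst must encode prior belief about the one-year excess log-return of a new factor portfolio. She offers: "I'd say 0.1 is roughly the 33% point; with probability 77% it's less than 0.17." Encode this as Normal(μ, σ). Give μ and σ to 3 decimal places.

The p-quantile of Normal(μ,σ) is μ + z_p·σ, with z_{0.33} = -0.4399 and z_{0.77} = 0.7388.
Eliminate σ: μ = (z₂·x₁ − z₁·x₂)/(z₂ − z₁) = (0.7388·0.1 − (-0.4399)·0.17)/1.179 = 0.126.
Then σ = (x₂ − x₁)/(z₂ − z₁) = (0.17 − 0.1)/1.179 = 0.059.

μ = 0.126, σ = 0.059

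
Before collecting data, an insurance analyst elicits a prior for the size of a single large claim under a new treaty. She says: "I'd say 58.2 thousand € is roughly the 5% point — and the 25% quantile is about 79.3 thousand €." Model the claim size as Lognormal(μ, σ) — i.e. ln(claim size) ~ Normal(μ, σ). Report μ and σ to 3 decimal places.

If T ~ Lognormal(μ,σ) then ln T ~ Normal(μ,σ), so the p-quantile of ln T is μ + z_p·σ.
ln(58.2) = 4.064 and ln(79.3) = 4.373; z_{0.05} = -1.645, z_{0.25} = -0.6745.
σ = (4.373 − 4.064)/(-0.6745 − (-1.645)) = 0.319.
μ = 4.064 − (-1.645)·0.319 = 4.588.

μ ≈ 4.588, σ ≈ 0.319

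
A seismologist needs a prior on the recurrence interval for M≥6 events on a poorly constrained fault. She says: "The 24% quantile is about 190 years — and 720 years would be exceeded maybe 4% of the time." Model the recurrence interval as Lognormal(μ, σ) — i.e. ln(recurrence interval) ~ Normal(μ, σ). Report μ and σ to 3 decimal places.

If T ~ Lognormal(μ,σ) then ln T ~ Normal(μ,σ), so the p-quantile of ln T is μ + z_p·σ.
ln(190) = 5.247 and ln(720) = 6.579; z_{0.24} = -0.7063, z_{0.96} = 1.751.
σ = (6.579 − 5.247)/(1.751 − (-0.7063)) = 0.542.
μ = 5.247 − (-0.7063)·0.542 = 5.630.

μ ≈ 5.630, σ ≈ 0.542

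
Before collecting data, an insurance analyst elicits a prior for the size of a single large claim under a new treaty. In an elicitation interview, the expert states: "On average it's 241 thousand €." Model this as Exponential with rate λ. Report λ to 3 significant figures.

Exponential mean = 1/λ, so λ = 1/241.0 = 0.00415.

λ ≈ 0.00415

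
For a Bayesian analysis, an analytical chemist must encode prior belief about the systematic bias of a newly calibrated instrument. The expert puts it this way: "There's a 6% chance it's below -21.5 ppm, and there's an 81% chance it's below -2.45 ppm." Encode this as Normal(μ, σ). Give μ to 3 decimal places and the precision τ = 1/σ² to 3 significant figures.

μ = -9.325, τ = 0.0163

For Normal(μ,σ), the p-quantile is μ + z_p·σ. Here z_{0.06} = -1.555, z_{0.81} = 0.8779.
So -21.5 = μ − 1.555σ and -2.45 = μ + 0.8779σ.
Subtracting: σ = (-2.45 − -21.5)/(0.8779 − (-1.555)) = 7.831.
Then μ = -21.5 − (-1.555)·7.831 = -9.325.
Precision τ = 1/σ² = 1/7.831² = 0.0163.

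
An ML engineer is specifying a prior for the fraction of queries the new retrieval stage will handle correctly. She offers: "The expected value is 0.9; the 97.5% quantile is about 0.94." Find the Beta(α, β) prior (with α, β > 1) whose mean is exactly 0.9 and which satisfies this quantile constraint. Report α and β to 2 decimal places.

α ≈ 155.66, β ≈ 17.30

With mean 0.9 fixed, write α = 0.9s, β = 0.1s where s = α+β.
Need P(θ < 0.94) = 0.975 under Beta(0.9s, 0.1s). Normal approximation: (q−m)/√(m(1−m)/s) ≈ z_{0.975} = 1.96, so s ≈ 0.9·0.1·(1.96)²/(0.94−0.9)² = 216.1.
At s = 216.1: P(θ<0.94) ≈ 0.986. Adjusting to match 0.975 gives s ≈ 172.95.
So α = 0.9·172.95 ≈ 155.66, β = 0.1·172.95 ≈ 17.30.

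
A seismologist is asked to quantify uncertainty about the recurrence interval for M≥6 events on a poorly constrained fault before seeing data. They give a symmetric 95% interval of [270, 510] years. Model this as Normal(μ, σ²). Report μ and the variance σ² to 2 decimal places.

μ = 390.00, σ² = 3748.58

A symmetric 95% interval runs μ ± z·σ with z = 1.96.
Half-width = 120, so σ = 120/1.96 = 61.226 and σ² = 3748.58.
μ is the interval midpoint, 390.00.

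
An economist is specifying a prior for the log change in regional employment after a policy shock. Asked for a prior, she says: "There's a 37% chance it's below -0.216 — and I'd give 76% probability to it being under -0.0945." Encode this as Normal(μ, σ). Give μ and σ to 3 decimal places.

μ = -0.177, σ = 0.117

The p-quantile of Normal(μ,σ) is μ + z_p·σ, with z_{0.37} = -0.3319 and z_{0.76} = 0.7063.
Eliminate σ: μ = (z₂·x₁ − z₁·x₂)/(z₂ − z₁) = (0.7063·-0.216 − (-0.3319)·-0.0945)/1.038 = -0.177.
Then σ = (x₂ − x₁)/(z₂ − z₁) = (-0.0945 − -0.216)/1.038 = 0.117.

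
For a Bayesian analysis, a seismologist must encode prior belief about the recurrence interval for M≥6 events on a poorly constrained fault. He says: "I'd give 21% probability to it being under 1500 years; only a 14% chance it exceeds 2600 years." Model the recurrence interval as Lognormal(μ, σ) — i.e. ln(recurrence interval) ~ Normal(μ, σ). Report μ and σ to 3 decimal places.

If T ~ Lognormal(μ,σ) then ln T ~ Normal(μ,σ), so the p-quantile of ln T is μ + z_p·σ.
ln(1500) = 7.313 and ln(2600) = 7.863; z_{0.21} = -0.8064, z_{0.86} = 1.08.
σ = (7.863 − 7.313)/(1.08 − (-0.8064)) = 0.292.
μ = 7.313 − (-0.8064)·0.292 = 7.548.

μ ≈ 7.548, σ ≈ 0.292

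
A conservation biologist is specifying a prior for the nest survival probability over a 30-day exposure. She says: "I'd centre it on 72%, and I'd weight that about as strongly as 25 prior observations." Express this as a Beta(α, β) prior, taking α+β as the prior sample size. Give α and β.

α = 18, β = 7

Under the effective-sample-size interpretation, Beta(α, β) has prior mean α/(α+β) and prior sample size α+β.
So α+β = 25 and α/(α+β) = 0.72, giving α = 0.72·25 = 18 and β = 25 − 18 = 7.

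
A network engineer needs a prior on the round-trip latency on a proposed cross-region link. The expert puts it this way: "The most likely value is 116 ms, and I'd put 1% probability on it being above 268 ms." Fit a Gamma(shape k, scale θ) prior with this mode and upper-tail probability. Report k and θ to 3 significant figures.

k ≈ 7.81, θ ≈ 17

Gamma(k,θ) with k>1 has mode (k−1)θ, so θ = 116/(k−1).
Need P(X < 268) = 0.99 with θ tied to k this way. Start at k = 2, θ = 116: P(X<268) ≈ 0.672.
Too low — raise k to concentrate. Iterating converges to k ≈ 7.81.
Then θ = 116/(7.81−1) ≈ 17.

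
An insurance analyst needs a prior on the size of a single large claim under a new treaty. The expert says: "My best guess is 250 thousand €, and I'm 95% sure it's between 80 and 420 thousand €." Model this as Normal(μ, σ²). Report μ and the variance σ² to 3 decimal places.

A symmetric 95% interval runs μ ± z·σ with z = 1.96.
Half-width = 170, so σ = 170/1.96 = 86.7363 and σ² = 7523.184.
μ is the stated best guess, 250.000.

μ = 250.000, σ² = 7523.184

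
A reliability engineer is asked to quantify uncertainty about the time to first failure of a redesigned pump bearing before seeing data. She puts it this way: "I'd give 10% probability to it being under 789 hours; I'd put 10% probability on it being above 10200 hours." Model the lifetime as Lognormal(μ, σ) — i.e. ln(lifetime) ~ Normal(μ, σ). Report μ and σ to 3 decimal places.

μ ≈ 7.950, σ ≈ 0.999

If T ~ Lognormal(μ,σ) then ln T ~ Normal(μ,σ), so the p-quantile of ln T is μ + z_p·σ.
ln(789) = 6.671 and ln(10200) = 9.23; z_{0.1} = -1.282, z_{0.9} = 1.282.
σ = (9.23 − 6.671)/(1.282 − (-1.282)) = 0.999.
μ = 6.671 − (-1.282)·0.999 = 7.950.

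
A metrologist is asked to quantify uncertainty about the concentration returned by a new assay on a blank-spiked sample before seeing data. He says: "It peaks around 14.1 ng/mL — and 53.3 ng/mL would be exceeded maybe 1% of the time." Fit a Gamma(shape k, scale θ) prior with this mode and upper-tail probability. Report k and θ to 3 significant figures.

k ≈ 3.4, θ ≈ 5.87

Gamma(k,θ) with k>1 has mode (k−1)θ, so θ = 14.1/(k−1).
Need P(X < 53.3) = 0.99 with θ tied to k this way. Start at k = 2, θ = 14.1: P(X<53.3) ≈ 0.891.
Too low — raise k to concentrate. Iterating converges to k ≈ 3.4.
Then θ = 14.1/(3.4−1) ≈ 5.87.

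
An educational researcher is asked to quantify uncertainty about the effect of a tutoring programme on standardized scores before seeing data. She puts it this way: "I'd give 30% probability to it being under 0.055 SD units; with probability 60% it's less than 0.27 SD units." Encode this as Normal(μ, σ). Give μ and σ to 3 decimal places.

μ = 0.200, σ = 0.276

For Normal(μ,σ), the p-quantile is μ + z_p·σ. Here z_{0.3} = -0.5244, z_{0.6} = 0.2533.
So 0.055 = μ − 0.5244σ and 0.27 = μ + 0.2533σ.
Subtracting: σ = (0.27 − 0.055)/(0.2533 − (-0.5244)) = 0.276.
Then μ = 0.055 − (-0.5244)·0.276 = 0.200.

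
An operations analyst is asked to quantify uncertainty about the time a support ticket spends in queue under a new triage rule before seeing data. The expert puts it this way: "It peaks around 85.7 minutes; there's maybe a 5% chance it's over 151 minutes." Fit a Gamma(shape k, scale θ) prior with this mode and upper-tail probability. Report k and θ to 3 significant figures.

k ≈ 9.69, θ ≈ 9.86

Gamma(k,θ) with k>1 has mode (k−1)θ, so θ = 85.7/(k−1).
Need P(X < 151) = 0.95 with θ tied to k this way. Start at k = 2, θ = 85.7: P(X<151) ≈ 0.526.
Too low — raise k to concentrate. Iterating converges to k ≈ 9.69.
Then θ = 85.7/(9.69−1) ≈ 9.86.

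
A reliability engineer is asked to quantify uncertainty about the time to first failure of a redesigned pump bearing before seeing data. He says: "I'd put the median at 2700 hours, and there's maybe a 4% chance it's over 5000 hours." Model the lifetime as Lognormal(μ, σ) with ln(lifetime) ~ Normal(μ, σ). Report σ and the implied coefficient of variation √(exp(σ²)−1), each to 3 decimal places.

If T ~ Lognormal(μ,σ) then ln T ~ Normal(μ,σ), so the p-quantile of ln T is μ + z_p·σ.
ln(2700) = 7.901 and ln(5000) = 8.517; z_{0.5} = 0, z_{0.96} = 1.751.
σ = (8.517 − 7.901)/(1.751 − (0)) = 0.352.
μ = 7.901 − (0)·0.352 = 7.901.
CV = √(exp(σ²)−1) = √(exp(0.1239)−1) = 0.363.

σ ≈ 0.352, CV ≈ 0.363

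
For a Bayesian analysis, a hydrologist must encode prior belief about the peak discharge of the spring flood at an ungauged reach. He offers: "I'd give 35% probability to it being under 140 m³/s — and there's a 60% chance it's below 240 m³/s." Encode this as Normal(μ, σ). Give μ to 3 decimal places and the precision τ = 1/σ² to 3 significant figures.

For Normal(μ,σ), the p-quantile is μ + z_p·σ. Here z_{0.35} = -0.3853, z_{0.6} = 0.2533.
So 140 = μ − 0.3853σ and 240 = μ + 0.2533σ.
Subtracting: σ = (240 − 140)/(0.2533 − (-0.3853)) = 156.576.
Then μ = 140 − (-0.3853)·156.576 = 200.332.
Precision τ = 1/σ² = 1/156.6² = 4.08e-05.

μ = 200.332, τ = 4.08e-05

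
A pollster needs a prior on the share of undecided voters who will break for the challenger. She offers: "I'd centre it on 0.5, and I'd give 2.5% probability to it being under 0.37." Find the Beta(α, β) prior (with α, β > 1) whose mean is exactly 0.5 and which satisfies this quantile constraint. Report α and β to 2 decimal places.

α ≈ 27.69, β ≈ 27.69

With mean 0.5 fixed, write α = 0.5s, β = 0.5s where s = α+β.
Need P(θ < 0.37) = 0.025 under Beta(0.5s, 0.5s). Normal approximation: (q−m)/√(m(1−m)/s) ≈ z_{0.025} = -1.96, so s ≈ 0.5·0.5·(-1.96)²/(0.37−0.5)² = 56.8.
At s = 56.8: P(θ<0.37) ≈ 0.024. Adjusting to match 0.025 gives s ≈ 55.38.
So α = 0.5·55.38 ≈ 27.69, β = 0.5·55.38 ≈ 27.69.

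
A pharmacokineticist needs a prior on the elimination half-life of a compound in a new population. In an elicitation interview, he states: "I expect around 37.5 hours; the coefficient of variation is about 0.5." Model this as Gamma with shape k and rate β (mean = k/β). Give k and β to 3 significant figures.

For Gamma(k, rate β): mean = k/β, variance = k/β², so CV = 1/√k.
CV = 0.5, hence k = 1/CV² = 4.
Then β = k/mean = 4/37.5 = 0.107.

k ≈ 4, β ≈ 0.107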